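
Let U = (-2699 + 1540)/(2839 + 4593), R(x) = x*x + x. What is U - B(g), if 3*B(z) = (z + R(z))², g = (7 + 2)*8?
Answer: -70325509255/7432 ≈ -9.4625e+6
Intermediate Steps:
R(x) = x + x² (R(x) = x² + x = x + x²)
U = -1159/7432 ≈ -0.15595
g = 72 (g = 9*8 = 72)
B(z) = (z + z*(1 + z))²/3
U - B(g) = -1159/7432 - 72²*(2 + 72)²/3 = -1159/7432 - 5184*74²/3 = -1159/7432 - 5184*5476/3 = -1159/7432 - 1*9462528 = -1159/7432 - 9462528 = -70325509255/7432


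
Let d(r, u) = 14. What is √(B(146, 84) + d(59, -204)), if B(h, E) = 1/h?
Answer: √298570/146 ≈ 3.7426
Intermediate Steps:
√(B(146, 84) + d(59, -204)) = √(1/146 + 14) = √(2045/146) = √298570/146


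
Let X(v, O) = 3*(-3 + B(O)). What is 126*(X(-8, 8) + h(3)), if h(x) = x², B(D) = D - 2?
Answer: 2268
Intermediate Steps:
B(D) = -2 + D
X(v, O) = -15 + 3*O (X(v, O) = 3*(-3 + (-2 + O)) = 3*(-5 + O) = -15 + 3*O)
126*(X(-8, 8) + h(3)) = 126*((-15 + 3*8) + 3²) = 126*((-15 + 24) + 9) = 126*(9 + 9) = 126*18 = 2268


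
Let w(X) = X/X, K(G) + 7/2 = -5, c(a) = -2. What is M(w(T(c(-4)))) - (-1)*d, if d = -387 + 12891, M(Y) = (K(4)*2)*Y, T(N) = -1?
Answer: 12487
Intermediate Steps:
K(G) = -17/2 (K(G) = -7/2 - 5 = -17/2)
w(X) = 1
M(Y) = -17*Y (M(Y) = (-17/2*2)*Y = -17*Y)
d = 12504
M(w(T(c(-4)))) - (-1)*d = -17*1 - (-1)*12504 = -17 - 1*(-12504) = -17 + 12504 = 12487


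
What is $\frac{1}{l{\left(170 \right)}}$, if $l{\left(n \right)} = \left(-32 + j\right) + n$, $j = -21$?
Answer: $\frac{1}{117} \approx 0.008547$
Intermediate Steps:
$l{\left(n \right)} = -53 + n$ ($l{\left(n \right)} = \left(-32 - 21\right) + n = -53 + n$)
$\frac{1}{l{\left(170 \right)}} = \frac{1}{-53 + 170} = \frac{1}{117}$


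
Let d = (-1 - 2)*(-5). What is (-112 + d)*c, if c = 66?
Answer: -6402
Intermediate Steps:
d = 15 (d = -3*(-5) = 15)
(-112 + d)*c = (-112 + 15)*66 = -97*66 = -6402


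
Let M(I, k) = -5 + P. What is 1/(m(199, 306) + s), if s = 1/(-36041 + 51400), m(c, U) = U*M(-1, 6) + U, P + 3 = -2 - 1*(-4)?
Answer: -15359/23499269 ≈ -0.00065359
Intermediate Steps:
P = -1 (P = -3 + (-2 - 1*(-4)) = -3 + (-2 + 4) = -3 + 2 = -1)
M(I, k) = -6 (M(I, k) = -5 - 1 = -6)
m(c, U) = -5*U (m(c, U) = U*(-6) + U = -6*U + U = -5*U)
s = 1/15359 ≈ 6.5108e-5
1/(m(199, 306) + s) = 1/(-5*306 + 1/15359) = 1/(-1530 + 1/15359) = 1/(-23499269/15359) = -15359/23499269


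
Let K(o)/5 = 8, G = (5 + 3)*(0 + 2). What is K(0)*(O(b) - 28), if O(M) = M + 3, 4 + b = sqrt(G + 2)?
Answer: -1160 + 120*sqrt(2) ≈ -990.29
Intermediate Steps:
G = 16 (G = 8*2 = 16)
K(o) = 40 (K(o) = 5*8 = 40)
b = -4 + 3*sqrt(2) (b = -4 + sqrt(16 + 2) = -4 + sqrt(18) = -4 + 3*sqrt(2) ≈ 0.24264)
O(M) = 3 + M
K(0)*(O(b) - 28) = 40*((3 + (-4 + 3*sqrt(2))) - 28) = 40*((-1 + 3*sqrt(2)) - 28) = 40*(-29 + 3*sqrt(2)) = -1160 + 120*sqrt(2)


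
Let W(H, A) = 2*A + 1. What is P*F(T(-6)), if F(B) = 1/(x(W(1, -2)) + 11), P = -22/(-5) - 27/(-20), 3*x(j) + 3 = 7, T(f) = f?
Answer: 69/148 ≈ 0.46622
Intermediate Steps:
W(H, A) = 1 + 2*A
x(j) = 4/3 (x(j) = -1 + (⅓)*7 = -1 + 7/3 = 4/3)
P = 23/4 (P = -22*(-⅕) - 27*(-1/20) = 22/5 + 27/20 = 23/4 ≈ 5.7500)
F(B) = 3/37 (F(B) = 1/(4/3 + 11) = 1/(37/3) = 3/37)
P*F(T(-6)) = (23/4)*(3/37) = 69/148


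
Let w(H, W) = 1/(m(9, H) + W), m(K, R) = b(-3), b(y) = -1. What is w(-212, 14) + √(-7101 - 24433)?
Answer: 1/13 + I*√31534 ≈ 0.076923 + 177.58*I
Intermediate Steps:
m(K, R) = -1
w(H, W) = 1/(-1 + W)
w(-212, 14) + √(-7101 - 24433) = 1/(-1 + 14) + √(-7101 - 24433) = 1/13 + √(-31534) = 1/13 + I*√31534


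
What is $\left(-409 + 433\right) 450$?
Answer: $10800$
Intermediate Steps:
$\left(-409 + 433\right) 450 = 24 \cdot 450 = 10800$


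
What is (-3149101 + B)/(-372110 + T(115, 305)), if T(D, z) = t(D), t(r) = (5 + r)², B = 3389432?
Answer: -240331/357710 ≈ -0.67186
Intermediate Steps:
T(D, z) = (5 + D)²
(-3149101 + B)/(-372110 + T(115, 305)) = (-3149101 + 3389432)/(-372110 + (5 + 115)²) = 240331/(-372110 + 120²) = 240331/(-372110 + 14400) = 240331/(-357710) = 240331*(-1/357710) = -240331/357710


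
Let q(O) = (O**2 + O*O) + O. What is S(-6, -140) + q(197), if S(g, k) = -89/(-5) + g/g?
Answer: 389169/5 ≈ 77834.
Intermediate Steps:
S(g, k) = 94/5 (S(g, k) = -89*(-1/5) + 1 = 89/5 + 1 = 94/5)
q(O) = O + 2*O**2 (q(O) = (O**2 + O**2) + O = 2*O**2 + O = O + 2*O**2)
S(-6, -140) + q(197) = 94/5 + 197*(1 + 2*197) = 94/5 + 197*(1 + 394) = 94/5 + 197*395 = 94/5 + 77815 = 389169/5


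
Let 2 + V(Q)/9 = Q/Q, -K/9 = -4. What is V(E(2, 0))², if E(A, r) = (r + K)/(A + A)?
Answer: 81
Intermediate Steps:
K = 36 (K = -9*(-4) = 36)
E(A, r) = (36 + r)/(2*A) (E(A, r) = (r + 36)/(A + A) = (36 + r)/((2*A)) = (36 + r)*(1/(2*A)) = (36 + r)/(2*A))
V(Q) = -9 (V(Q) = -18 + 9*(Q/Q) = -18 + 9*1 = -18 + 9 = -9)
V(E(2, 0))² = (-9)² = 81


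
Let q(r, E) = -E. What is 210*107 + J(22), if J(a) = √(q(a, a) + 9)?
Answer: 22470 + I*√13 ≈ 22470.0 + 3.6056*I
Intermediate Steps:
J(a) = √(9 - a) (J(a) = √(-a + 9) = √(9 - a))
210*107 + J(22) = 210*107 + √(9 - 1*22) = 22470 + √(9 - 22) = 22470 + √(-13) = 22470 + I*√13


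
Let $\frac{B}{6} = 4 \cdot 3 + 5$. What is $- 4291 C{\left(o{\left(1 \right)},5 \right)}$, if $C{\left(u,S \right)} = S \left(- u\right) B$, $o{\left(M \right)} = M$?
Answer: $2188410$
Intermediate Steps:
$B = 102$ ($B = 6 \left(4 \cdot 3 + 5\right) = 6 \left(12 + 5\right) = 6 \cdot 17 = 102$)
$C{\left(u,S \right)} = - 102 S u$ ($C{\left(u,S \right)} = S \left(- u\right) 102 = - S u 102 = - 102 S u$)
$- 4291 C{\left(o{\left(1 \right)},5 \right)} = - 4291 \left(\left(-102\right) 5 \cdot 1\right) = \left(-4291\right) \left(-510\right) = 2188410$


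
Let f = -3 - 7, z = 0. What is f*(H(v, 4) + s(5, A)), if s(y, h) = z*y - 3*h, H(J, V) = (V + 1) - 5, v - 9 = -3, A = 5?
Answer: 150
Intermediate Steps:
v = 6 (v = 9 - 3 = 6)
f = -10
H(J, V) = -4 + V (H(J, V) = (1 + V) - 5 = -4 + V)
s(y, h) = -3*h (s(y, h) = 0*y - 3*h = 0 - 3*h = -3*h)
f*(H(v, 4) + s(5, A)) = -10*((-4 + 4) - 3*5) = -10*(0 - 15) = -10*(-15) = 150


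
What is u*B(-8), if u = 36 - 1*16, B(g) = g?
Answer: -160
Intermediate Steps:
u = 20 (u = 36 - 16 = 20)
u*B(-8) = 20*(-8) = -160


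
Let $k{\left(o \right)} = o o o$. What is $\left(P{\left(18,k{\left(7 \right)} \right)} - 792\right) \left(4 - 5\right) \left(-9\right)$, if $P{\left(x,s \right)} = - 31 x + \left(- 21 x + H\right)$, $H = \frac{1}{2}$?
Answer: $- \frac{31095}{2} \approx -15548.0$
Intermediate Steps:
$H = \frac{1}{2} \approx 0.5$
$k{\left(o \right)} = o^{3}$ ($k{\left(o \right)} = o^{2} o = o^{3}$)
$P{\left(x,s \right)} = \frac{1}{2} - 52 x$ ($P{\left(x,s \right)} = - 31 x - \left(- \frac{1}{2} + 21 x\right) = \frac{1}{2} - 52 x$)
$\left(P{\left(18,k{\left(7 \right)} \right)} - 792\right) \left(4 - 5\right) \left(-9\right) = \left(\left(\frac{1}{2} - 936\right) - 792\right) \left(4 - 5\right) \left(-9\right) = \left(\left(\frac{1}{2} - 936\right) - 792\right) \left(\left(-1\right) \left(-9\right)\right) = \left(- \frac{1871}{2} - 792\right) 9 = \left(- \frac{3455}{2}\right) 9 = - \frac{31095}{2}$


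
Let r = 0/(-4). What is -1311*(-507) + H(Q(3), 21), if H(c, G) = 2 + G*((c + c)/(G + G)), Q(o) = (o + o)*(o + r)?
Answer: 664697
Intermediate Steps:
r = 0 (r = 0*(-1/4) = 0)
Q(o) = 2*o**2 (Q(o) = (o + o)*(o + 0) = (2*o)*o = 2*o**2)
H(c, G) = 2 + c (H(c, G) = 2 + G*((2*c)/((2*G))) = 2 + G*((2*c)*(1/(2*G))) = 2 + G*(c/G) = 2 + c)
-1311*(-507) + H(Q(3), 21) = -1311*(-507) + (2 + 2*3**2) = 664677 + (2 + 2*9) = 664677 + (2 + 18) = 664677 + 20 = 664697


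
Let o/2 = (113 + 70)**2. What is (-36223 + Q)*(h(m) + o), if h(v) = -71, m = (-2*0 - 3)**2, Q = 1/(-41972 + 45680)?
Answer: -8986605876881/3708 ≈ -2.4236e+9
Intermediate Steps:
Q = 1/3708 ≈ 0.00026969
m = 9 (m = (0 - 3)**2 = (-3)**2 = 9)
o = 66978 (o = 2*(113 + 70)**2 = 2*183**2 = 2*33489 = 66978)
(-36223 + Q)*(h(m) + o) = (-36223 + 1/3708)*(-71 + 66978) = -134314883/3708*66907 = -8986605876881/3708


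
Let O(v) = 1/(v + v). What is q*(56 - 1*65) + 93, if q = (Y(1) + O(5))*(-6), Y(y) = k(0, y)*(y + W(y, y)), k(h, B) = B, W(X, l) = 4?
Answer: 1842/5 ≈ 368.40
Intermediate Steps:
O(v) = 1/(2*v)
Y(y) = y*(4 + y) (Y(y) = y*(y + 4) = y*(4 + y))
q = -153/5 (q = (1*(4 + 1) + (½)/5)*(-6) = (1*5 + (½)*(⅕))*(-6) = (5 + ⅒)*(-6) = (51/10)*(-6) = -153/5 ≈ -30.600)
q*(56 - 1*65) + 93 = -153*(56 - 1*65)/5 + 93 = -153*(56 - 65)/5 + 93 = -153/5*(-9) + 93 = 1377/5 + 93 = 1842/5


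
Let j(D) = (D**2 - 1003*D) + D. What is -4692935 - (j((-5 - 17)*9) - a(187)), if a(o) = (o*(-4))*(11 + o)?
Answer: -5078639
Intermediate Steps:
j(D) = D**2 - 1002*D
a(o) = -4*o*(11 + o) (a(o) = (-4*o)*(11 + o) = -4*o*(11 + o))
-4692935 - (j((-5 - 17)*9) - a(187)) = -4692935 - (((-5 - 17)*9)*(-1002 + (-5 - 17)*9) - (-4)*187*(11 + 187)) = -4692935 - ((-22*9)*(-1002 - 22*9) - (-4)*187*198) = -4692935 - (-198*(-1002 - 198) - 1*(-148104)) = -4692935 - (-198*(-1200) + 148104) = -4692935 - (237600 + 148104) = -4692935 - 1*385704 = -4692935 - 385704 = -5078639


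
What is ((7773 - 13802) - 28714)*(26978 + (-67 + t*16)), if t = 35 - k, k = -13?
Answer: -961651497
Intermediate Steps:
t = 48 (t = 35 - 1*(-13) = 35 + 13 = 48)
((7773 - 13802) - 28714)*(26978 + (-67 + t*16)) = ((7773 - 13802) - 28714)*(26978 + (-67 + 48*16)) = (-6029 - 28714)*(26978 + (-67 + 768)) = -34743*(26978 + 701) = -34743*27679 = -961651497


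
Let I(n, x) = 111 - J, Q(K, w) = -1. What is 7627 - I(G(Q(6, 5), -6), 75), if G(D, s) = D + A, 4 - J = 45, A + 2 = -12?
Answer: 7475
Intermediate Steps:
A = -14 (A = -2 - 12 = -14)
J = -41 (J = 4 - 1*45 = 4 - 45 = -41)
G(D, s) = -14 + D (G(D, s) = D - 14 = -14 + D)
I(n, x) = 152 (I(n, x) = 111 - 1*(-41) = 111 + 41 = 152)
7627 - I(G(Q(6, 5), -6), 75) = 7627 - 1*152 = 7627 - 152 = 7475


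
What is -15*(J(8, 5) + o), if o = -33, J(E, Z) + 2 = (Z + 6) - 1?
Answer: 375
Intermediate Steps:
J(E, Z) = 3 + Z (J(E, Z) = -2 + ((Z + 6) - 1) = -2 + ((6 + Z) - 1) = -2 + (5 + Z) = 3 + Z)
-15*(J(8, 5) + o) = -15*((3 + 5) - 33) = -15*(8 - 33) = -15*(-25) = 375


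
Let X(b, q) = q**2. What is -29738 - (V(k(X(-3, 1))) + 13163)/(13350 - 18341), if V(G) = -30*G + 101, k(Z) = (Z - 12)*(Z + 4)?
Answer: -148407444/4991 ≈ -29735.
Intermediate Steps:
k(Z) = (-12 + Z)*(4 + Z)
V(G) = 101 - 30*G
-29738 - (V(k(X(-3, 1))) + 13163)/(13350 - 18341) = -29738 - ((101 - 30*(-48 + (1**2)**2 - 8*1**2)) + 13163)/(13350 - 18341) = -29738 - ((101 - 30*(-48 + 1**2 - 8*1)) + 13163)/(-4991) = -29738 - ((101 - 30*(-48 + 1 - 8)) + 13163)*(-1)/4991 = -29738 - ((101 - 30*(-55)) + 13163)*(-1)/4991 = -29738 - ((101 + 1650) + 13163)*(-1)/4991 = -29738 - (1751 + 13163)*(-1)/4991 = -29738 - 14914*(-1)/4991 = -29738 - 1*(-14914/4991) = -29738 + 14914/4991 = -148407444/4991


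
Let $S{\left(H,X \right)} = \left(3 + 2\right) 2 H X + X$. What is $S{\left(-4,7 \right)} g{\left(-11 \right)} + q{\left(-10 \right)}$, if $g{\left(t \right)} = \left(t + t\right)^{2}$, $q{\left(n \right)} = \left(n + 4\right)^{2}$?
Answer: $-132096$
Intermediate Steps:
$q{\left(n \right)} = \left(4 + n\right)^{2}$
$g{\left(t \right)} = 4 t^{2}$ ($g{\left(t \right)} = \left(2 t\right)^{2} = 4 t^{2}$)
$S{\left(H,X \right)} = X + 10 H X$ ($S{\left(H,X \right)} = 5 \cdot 2 H X + X = 10 H X + X = X + 10 H X$)
$S{\left(-4,7 \right)} g{\left(-11 \right)} + q{\left(-10 \right)} = 7 \left(1 + 10 \left(-4\right)\right) 4 \left(-11\right)^{2} + \left(4 - 10\right)^{2} = 7 \left(1 - 40\right) 4 \cdot 121 + \left(-6\right)^{2} = 7 \left(-39\right) 484 + 36 = \left(-273\right) 484 + 36 = -132132 + 36 = -132096$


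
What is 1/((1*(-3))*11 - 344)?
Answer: -1/377 ≈ -0.0026525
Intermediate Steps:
1/((1*(-3))*11 - 344) = 1/(-3*11 - 344) = 1/(-33 - 344) = 1/(-377) = -1/377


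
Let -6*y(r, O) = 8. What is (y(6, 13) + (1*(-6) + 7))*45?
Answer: -15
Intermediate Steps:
y(r, O) = -4/3 (y(r, O) = -⅙*8 = -4/3)
(y(6, 13) + (1*(-6) + 7))*45 = (-4/3 + (1*(-6) + 7))*45 = (-4/3 + (-6 + 7))*45 = (-4/3 + 1)*45 = -⅓*45 = -15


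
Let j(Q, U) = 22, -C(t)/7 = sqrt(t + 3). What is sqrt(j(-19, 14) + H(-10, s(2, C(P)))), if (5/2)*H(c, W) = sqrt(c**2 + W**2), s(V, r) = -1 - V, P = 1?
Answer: sqrt(550 + 10*sqrt(109))/5 ≈ 5.1163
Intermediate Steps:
C(t) = -7*sqrt(3 + t) (C(t) = -7*sqrt(t + 3) = -7*sqrt(3 + t))
H(c, W) = 2*sqrt(W**2 + c**2)/5 (H(c, W) = 2*sqrt(c**2 + W**2)/5 = 2*sqrt(W**2 + c**2)/5)
sqrt(j(-19, 14) + H(-10, s(2, C(P)))) = sqrt(22 + 2*sqrt((-1 - 1*2)**2 + (-10)**2)/5) = sqrt(22 + 2*sqrt((-1 - 2)**2 + 100)/5) = sqrt(22 + 2*sqrt((-3)**2 + 100)/5) = sqrt(22 + 2*sqrt(9 + 100)/5) = sqrt(22 + 2*sqrt(109)/5)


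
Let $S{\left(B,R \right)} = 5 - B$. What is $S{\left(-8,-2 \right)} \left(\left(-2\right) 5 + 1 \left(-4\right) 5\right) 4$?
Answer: $-1560$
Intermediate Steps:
$S{\left(-8,-2 \right)} \left(\left(-2\right) 5 + 1 \left(-4\right) 5\right) 4 = \left(5 - -8\right) \left(\left(-2\right) 5 + 1 \left(-4\right) 5\right) 4 = \left(5 + 8\right) \left(-10 - 20\right) 4 = 13 \left(-10 - 20\right) 4 = 13 \left(-30\right) 4 = \left(-390\right) 4 = -1560$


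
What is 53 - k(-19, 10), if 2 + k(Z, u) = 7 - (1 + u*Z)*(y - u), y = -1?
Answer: 2127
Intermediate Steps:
k(Z, u) = 5 - (1 + Z*u)*(-1 - u) (k(Z, u) = -2 + (7 - (1 + u*Z)*(-1 - u)) = -2 + (7 - (1 + Z*u)*(-1 - u)) = 5 - (1 + Z*u)*(-1 - u))
53 - k(-19, 10) = 53 - (6 + 10 - 19*10 - 19*10²) = 53 - (6 + 10 - 190 - 19*100) = 53 - (6 + 10 - 190 - 1900) = 53 - 1*(-2074) = 53 + 2074 = 2127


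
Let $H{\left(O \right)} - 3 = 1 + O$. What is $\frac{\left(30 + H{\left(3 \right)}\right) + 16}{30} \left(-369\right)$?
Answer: $- \frac{6519}{10} \approx -651.9$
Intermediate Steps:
$H{\left(O \right)} = 4 + O$ ($H{\left(O \right)} = 3 + \left(1 + O\right) = 4 + O$)
$\frac{\left(30 + H{\left(3 \right)}\right) + 16}{30} \left(-369\right) = \frac{\left(30 + \left(4 + 3\right)\right) + 16}{30} \left(-369\right) = \left(\left(30 + 7\right) + 16\right) \frac{1}{30} \left(-369\right) = \left(37 + 16\right) \frac{1}{30} \left(-369\right) = 53 \cdot \frac{1}{30} \left(-369\right) = \frac{53}{30} \left(-369\right) = - \frac{6519}{10}$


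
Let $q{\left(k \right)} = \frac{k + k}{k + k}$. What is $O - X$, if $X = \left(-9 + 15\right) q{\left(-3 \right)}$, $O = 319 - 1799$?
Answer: $-1486$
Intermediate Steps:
$q{\left(k \right)} = 1$ ($q{\left(k \right)} = \frac{2 k}{2 k} = 2 k \frac{1}{2 k} = 1$)
$O = -1480$
$X = 6$ ($X = \left(-9 + 15\right) 1 = 6 \cdot 1 = 6$)
$O - X = -1480 - 6 = -1486$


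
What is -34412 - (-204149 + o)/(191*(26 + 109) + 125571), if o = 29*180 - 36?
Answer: -5208263707/151356 ≈ -34411.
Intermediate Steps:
o = 5184 (o = 5220 - 36 = 5184)
-34412 - (-204149 + o)/(191*(26 + 109) + 125571) = -34412 - (-204149 + 5184)/(191*(26 + 109) + 125571) = -34412 - (-198965)/(191*135 + 125571) = -34412 - (-198965)/(25785 + 125571) = -34412 - (-198965)/151356 = -34412 - 1*(-198965/151356) = -34412 + 198965/151356 = -5208263707/151356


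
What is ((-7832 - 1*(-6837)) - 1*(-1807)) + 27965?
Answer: 28777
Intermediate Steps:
((-7832 - 1*(-6837)) - 1*(-1807)) + 27965 = ((-7832 + 6837) + 1807) + 27965 = (-995 + 1807) + 27965 = 812 + 27965 = 28777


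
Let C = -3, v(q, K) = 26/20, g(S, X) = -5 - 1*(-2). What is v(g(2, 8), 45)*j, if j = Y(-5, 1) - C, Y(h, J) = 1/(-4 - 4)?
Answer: 299/80 ≈ 3.7375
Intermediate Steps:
g(S, X) = -3 (g(S, X) = -5 + 2 = -3)
v(q, K) = 13/10 (v(q, K) = 26*(1/20) = 13/10)
Y(h, J) = -⅛ (Y(h, J) = 1/(-8) = -⅛)
j = 23/8 (j = -⅛ - 1*(-3) = -⅛ + 3 = 23/8 ≈ 2.8750)
v(g(2, 8), 45)*j = (13/10)*(23/8) = 299/80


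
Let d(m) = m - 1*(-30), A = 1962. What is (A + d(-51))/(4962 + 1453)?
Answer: 1941/6415 ≈ 0.30257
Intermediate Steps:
d(m) = 30 + m (d(m) = m + 30 = 30 + m)
(A + d(-51))/(4962 + 1453) = (1962 + (30 - 51))/(4962 + 1453) = (1962 - 21)/6415 = 1941*(1/6415) = 1941/6415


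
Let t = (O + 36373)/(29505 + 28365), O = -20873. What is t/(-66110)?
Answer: -155/38257857 ≈ -4.0515e-6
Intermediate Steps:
t = 1550/5787 (t = (-20873 + 36373)/(29505 + 28365) = 15500/57870 = 15500*(1/57870) = 1550/5787 ≈ 0.26784)
t/(-66110) = (1550/5787)/(-66110) = (1550/5787)*(-1/66110) = -155/38257857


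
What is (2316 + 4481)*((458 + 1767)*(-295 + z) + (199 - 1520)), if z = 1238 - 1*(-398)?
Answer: 20271399988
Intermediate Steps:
z = 1636 (z = 1238 + 398 = 1636)
(2316 + 4481)*((458 + 1767)*(-295 + z) + (199 - 1520)) = (2316 + 4481)*((458 + 1767)*(-295 + 1636) + (199 - 1520)) = 6797*(2225*1341 - 1321) = 6797*(2983725 - 1321) = 6797*2982404 = 20271399988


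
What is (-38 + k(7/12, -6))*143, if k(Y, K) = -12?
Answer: -7150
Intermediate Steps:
(-38 + k(7/12, -6))*143 = (-38 - 12)*143 = -50*143 = -7150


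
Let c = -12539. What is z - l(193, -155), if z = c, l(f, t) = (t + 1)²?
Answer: -36255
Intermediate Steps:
l(f, t) = (1 + t)²
z = -12539
z - l(193, -155) = -12539 - (1 - 155)² = -12539 - 1*(-154)² = -12539 - 1*23716 = -12539 - 23716 = -36255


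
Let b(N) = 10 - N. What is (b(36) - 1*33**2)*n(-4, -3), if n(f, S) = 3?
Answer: -3345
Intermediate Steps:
(b(36) - 1*33**2)*n(-4, -3) = ((10 - 1*36) - 1*33**2)*3 = ((10 - 36) - 1*1089)*3 = (-26 - 1089)*3 = -1115*3 = -3345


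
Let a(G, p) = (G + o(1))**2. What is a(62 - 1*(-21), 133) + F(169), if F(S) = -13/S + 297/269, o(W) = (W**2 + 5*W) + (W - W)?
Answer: 27703329/3497 ≈ 7922.0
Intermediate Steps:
o(W) = W**2 + 5*W (o(W) = (W**2 + 5*W) + 0 = W**2 + 5*W)
F(S) = 297/269 - 13/S (F(S) = -13/S + 297*(1/269) = -13/S + 297/269 = 297/269 - 13/S)
a(G, p) = (6 + G)**2 (a(G, p) = (G + 1*(5 + 1))**2 = (G + 1*6)**2 = (G + 6)**2 = (6 + G)**2)
a(62 - 1*(-21), 133) + F(169) = (6 + (62 - 1*(-21)))**2 + (297/269 - 13/169) = (6 + (62 + 21))**2 + (297/269 - 13*1/169) = (6 + 83)**2 + (297/269 - 1/13) = 89**2 + 3592/3497 = 7921 + 3592/3497 = 27703329/3497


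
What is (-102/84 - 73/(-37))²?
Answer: 154449/268324 ≈ 0.57561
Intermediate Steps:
(-102/84 - 73/(-37))² = (-102*1/84 - 73*(-1/37))² = (-17/14 + 73/37)² = (393/518)² = 154449/268324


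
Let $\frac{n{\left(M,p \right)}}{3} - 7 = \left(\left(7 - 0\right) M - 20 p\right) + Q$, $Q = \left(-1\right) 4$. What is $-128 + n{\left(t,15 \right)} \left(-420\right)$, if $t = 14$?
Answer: $250612$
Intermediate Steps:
$Q = -4$
$n{\left(M,p \right)} = 9 - 60 p + 21 M$ ($n{\left(M,p \right)} = 21 + 3 \left(\left(\left(7 - 0\right) M - 20 p\right) - 4\right) = 21 + 3 \left(\left(\left(7 + 0\right) M - 20 p\right) - 4\right) = 21 + 3 \left(\left(7 M - 20 p\right) - 4\right) = 21 + 3 \left(\left(- 20 p + 7 M\right) - 4\right) = 21 + 3 \left(-4 - 20 p + 7 M\right) = 21 - \left(12 - 21 M + 60 p\right) = 9 - 60 p + 21 M$)
$-128 + n{\left(t,15 \right)} \left(-420\right) = -128 + \left(9 - 900 + 21 \cdot 14\right) \left(-420\right) = -128 + \left(9 - 900 + 294\right) \left(-420\right) = -128 - -250740 = -128 + 250740 = 250612$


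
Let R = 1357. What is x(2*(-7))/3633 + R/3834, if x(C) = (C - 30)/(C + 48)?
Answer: 27908443/78930558 ≈ 0.35358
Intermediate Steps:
x(C) = (-30 + C)/(48 + C)
x(2*(-7))/3633 + R/3834 = ((-30 + 2*(-7))/(48 + 2*(-7)))/3633 + 1357/3834 = ((-30 - 14)/(48 - 14))*(1/3633) + 1357*(1/3834) = (-44/34)*(1/3633) + 1357/3834 = ((1/34)*(-44))*(1/3633) + 1357/3834 = -22/17*1/3633 + 1357/3834 = -22/61761 + 1357/3834 = 27908443/78930558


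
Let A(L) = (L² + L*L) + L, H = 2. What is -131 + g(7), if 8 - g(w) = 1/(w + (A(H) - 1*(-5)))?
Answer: -2707/22 ≈ -123.05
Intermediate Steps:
A(L) = L + 2*L² (A(L) = (L² + L²) + L = 2*L² + L = L + 2*L²)
g(w) = 8 - 1/(15 + w) (g(w) = 8 - 1/(w + (2*(1 + 2*2) - 1*(-5))) = 8 - 1/(w + (2*(1 + 4) + 5)) = 8 - 1/(w + (2*5 + 5)) = 8 - 1/(w + (10 + 5)) = 8 - 1/(w + 15) = 8 - 1/(15 + w))
-131 + g(7) = -131 + (119 + 8*7)/(15 + 7) = -131 + (119 + 56)/22 = -131 + (1/22)*175 = -131 + 175/22 = -2707/22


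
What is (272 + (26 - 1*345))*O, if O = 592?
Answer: -27824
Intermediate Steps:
(272 + (26 - 1*345))*O = (272 + (26 - 1*345))*592 = (272 + (26 - 345))*592 = (272 - 319)*592 = -47*592 = -27824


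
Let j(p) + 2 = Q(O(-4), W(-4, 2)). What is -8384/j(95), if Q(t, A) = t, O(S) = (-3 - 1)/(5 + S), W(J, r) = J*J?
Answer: 4192/3 ≈ 1397.3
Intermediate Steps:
W(J, r) = J²
O(S) = -4/(5 + S)
j(p) = -6 (j(p) = -2 - 4/(5 - 4) = -2 - 4/1 = -2 - 4*1 = -2 - 4 = -6)
-8384/j(95) = -8384/(-6) = -8384*(-⅙) = 4192/3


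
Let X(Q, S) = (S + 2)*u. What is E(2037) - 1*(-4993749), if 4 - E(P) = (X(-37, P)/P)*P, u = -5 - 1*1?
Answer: 5005987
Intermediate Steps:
u = -6 (u = -5 - 1 = -6)
X(Q, S) = -12 - 6*S (X(Q, S) = (S + 2)*(-6) = (2 + S)*(-6) = -12 - 6*S)
E(P) = 16 + 6*P (E(P) = 4 - (-12 - 6*P)/P*P = 4 - (-12 - 6*P) = 4 + (12 + 6*P) = 16 + 6*P)
E(2037) - 1*(-4993749) = (16 + 6*2037) - 1*(-4993749) = (16 + 12222) + 4993749 = 12238 + 4993749 = 5005987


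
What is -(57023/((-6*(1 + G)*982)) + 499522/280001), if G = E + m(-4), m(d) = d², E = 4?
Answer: -45840359081/34645083732 ≈ -1.3231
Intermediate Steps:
G = 20 (G = 4 + (-4)² = 4 + 16 = 20)
-(57023/((-6*(1 + G)*982)) + 499522/280001) = -(57023/((-6*(1 + 20)*982)) + 499522/280001) = -(57023/((-6*21*982)) + 499522*(1/280001)) = -(57023/((-126*982)) + 499522/280001) = -(57023/(-123732) + 499522/280001) = -(57023*(-1/123732) + 499522/280001) = -(-57023/123732 + 499522/280001) = -1*45840359081/34645083732 = -45840359081/34645083732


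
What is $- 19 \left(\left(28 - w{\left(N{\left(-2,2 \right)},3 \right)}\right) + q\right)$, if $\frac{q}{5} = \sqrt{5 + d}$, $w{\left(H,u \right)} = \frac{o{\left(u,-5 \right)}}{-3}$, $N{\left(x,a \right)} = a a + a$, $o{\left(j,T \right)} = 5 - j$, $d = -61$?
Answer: $- \frac{1634}{3} - 190 i \sqrt{14} \approx -544.67 - 710.92 i$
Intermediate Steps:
$N{\left(x,a \right)} = a + a^{2}$ ($N{\left(x,a \right)} = a^{2} + a = a + a^{2}$)
$w{\left(H,u \right)} = - \frac{5}{3} + \frac{u}{3}$ ($w{\left(H,u \right)} = \frac{5 - u}{-3} = \left(5 - u\right) \left(- \frac{1}{3}\right) = - \frac{5}{3} + \frac{u}{3}$)
$q = 10 i \sqrt{14}$ ($q = 5 \sqrt{5 - 61} = 5 \sqrt{-56} = 5 \cdot 2 i \sqrt{14} = 10 i \sqrt{14} \approx 37.417 i$)
$- 19 \left(\left(28 - w{\left(N{\left(-2,2 \right)},3 \right)}\right) + q\right) = - 19 \left(\left(28 - \left(- \frac{5}{3} + \frac{1}{3} \cdot 3\right)\right) + 10 i \sqrt{14}\right) = - 19 \left(\left(28 - \left(- \frac{5}{3} + 1\right)\right) + 10 i \sqrt{14}\right) = - 19 \left(\left(28 - - \frac{2}{3}\right) + 10 i \sqrt{14}\right) = - 19 \left(\left(28 + \frac{2}{3}\right) + 10 i \sqrt{14}\right) = - 19 \left(\frac{86}{3} + 10 i \sqrt{14}\right) = - \frac{1634}{3} - 190 i \sqrt{14}$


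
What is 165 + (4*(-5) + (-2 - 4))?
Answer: 139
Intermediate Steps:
165 + (4*(-5) + (-2 - 4)) = 165 + (-20 - 6) = 165 - 26 = 139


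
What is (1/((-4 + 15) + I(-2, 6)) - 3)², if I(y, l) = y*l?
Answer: 16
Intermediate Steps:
I(y, l) = l*y
(1/((-4 + 15) + I(-2, 6)) - 3)² = (1/((-4 + 15) + 6*(-2)) - 3)² = (1/(11 - 12) - 3)² = (1/(-1) - 3)² = (-1 - 3)² = (-4)² = 16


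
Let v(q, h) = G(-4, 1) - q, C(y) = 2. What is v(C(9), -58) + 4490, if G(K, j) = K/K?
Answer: 4489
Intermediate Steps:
G(K, j) = 1
v(q, h) = 1 - q
v(C(9), -58) + 4490 = (1 - 1*2) + 4490 = (1 - 2) + 4490 = -1 + 4490 = 4489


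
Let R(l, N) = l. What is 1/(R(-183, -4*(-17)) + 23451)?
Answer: 1/23268 ≈ 4.2977e-5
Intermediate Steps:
1/(R(-183, -4*(-17)) + 23451) = 1/(-183 + 23451) = 1/23268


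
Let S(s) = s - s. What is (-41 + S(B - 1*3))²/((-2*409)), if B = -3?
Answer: -1681/818 ≈ -2.0550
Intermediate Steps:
S(s) = 0
(-41 + S(B - 1*3))²/((-2*409)) = (-41 + 0)²/((-2*409)) = (-41)²/(-818) = 1681*(-1/818) = -1681/818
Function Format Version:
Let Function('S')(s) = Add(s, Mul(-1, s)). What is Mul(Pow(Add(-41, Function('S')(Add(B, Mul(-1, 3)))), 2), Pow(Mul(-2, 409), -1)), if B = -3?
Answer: Rational(-1681, 818) ≈ -2.0550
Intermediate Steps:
Function('S')(s) = 0
Mul(Pow(Add(-41, Function('S')(Add(B, Mul(-1, 3)))), 2), Pow(Mul(-2, 409), -1)) = Mul(Pow(Add(-41, 0), 2), Pow(Mul(-2, 409), -1)) = Mul(Pow(-41, 2), Pow(-818, -1)) = Mul(1681, Rational(-1, 818)) = Rational(-1681, 818)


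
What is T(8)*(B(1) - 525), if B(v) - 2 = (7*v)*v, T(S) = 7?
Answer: -3612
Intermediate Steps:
B(v) = 2 + 7*v² (B(v) = 2 + (7*v)*v = 2 + 7*v²)
T(8)*(B(1) - 525) = 7*((2 + 7*1²) - 525) = 7*((2 + 7*1) - 525) = 7*((2 + 7) - 525) = 7*(9 - 525) = 7*(-516) = -3612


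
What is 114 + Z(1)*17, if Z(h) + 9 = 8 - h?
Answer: 80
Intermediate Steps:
Z(h) = -1 - h (Z(h) = -9 + (8 - h) = -1 - h)
114 + Z(1)*17 = 114 + (-1 - 1*1)*17 = 114 + (-1 - 1)*17 = 114 - 2*17 = 114 - 34 = 80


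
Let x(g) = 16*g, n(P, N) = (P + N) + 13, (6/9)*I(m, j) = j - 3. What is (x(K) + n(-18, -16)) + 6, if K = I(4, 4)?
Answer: 9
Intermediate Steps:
I(m, j) = -9/2 + 3*j/2 (I(m, j) = 3*(j - 3)/2 = 3*(-3 + j)/2 = -9/2 + 3*j/2)
n(P, N) = 13 + N + P (n(P, N) = (N + P) + 13 = 13 + N + P)
K = 3/2 (K = -9/2 + (3/2)*4 = -9/2 + 6 = 3/2 ≈ 1.5000)
(x(K) + n(-18, -16)) + 6 = (16*(3/2) + (13 - 16 - 18)) + 6 = (24 - 21) + 6 = 3 + 6 = 9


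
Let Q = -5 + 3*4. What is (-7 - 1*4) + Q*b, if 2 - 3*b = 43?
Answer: -320/3 ≈ -106.67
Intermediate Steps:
b = -41/3 (b = ⅔ - ⅓*43 = ⅔ - 43/3 = -41/3 ≈ -13.667)
Q = 7 (Q = -5 + 12 = 7)
(-7 - 1*4) + Q*b = (-7 - 1*4) + 7*(-41/3) = (-7 - 4) - 287/3 = -11 - 287/3 = -320/3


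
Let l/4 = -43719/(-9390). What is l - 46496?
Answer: -72737094/1565 ≈ -46477.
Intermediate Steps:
l = 29146/1565 (l = 4*(-43719/(-9390)) = 4*(-43719*(-1/9390)) = 4*(14573/3130) = 29146/1565 ≈ 18.624)
l - 46496 = 29146/1565 - 46496 = -72737094/1565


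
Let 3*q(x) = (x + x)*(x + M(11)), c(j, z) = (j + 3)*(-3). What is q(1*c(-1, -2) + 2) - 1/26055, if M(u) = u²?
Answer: -8129161/26055 ≈ -312.00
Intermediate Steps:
c(j, z) = -9 - 3*j (c(j, z) = (3 + j)*(-3) = -9 - 3*j)
q(x) = 2*x*(121 + x)/3 (q(x) = ((x + x)*(x + 11²))/3 = ((2*x)*(x + 121))/3 = ((2*x)*(121 + x))/3 = (2*x*(121 + x))/3 = 2*x*(121 + x)/3)
q(1*c(-1, -2) + 2) - 1/26055 = 2*(1*(-9 - 3*(-1)) + 2)*(121 + (1*(-9 - 3*(-1)) + 2))/3 - 1/26055 = 2*(1*(-9 + 3) + 2)*(121 + (1*(-9 + 3) + 2))/3 - 1*1/26055 = 2*(1*(-6) + 2)*(121 + (1*(-6) + 2))/3 - 1/26055 = 2*(-6 + 2)*(121 + (-6 + 2))/3 - 1/26055 = (⅔)*(-4)*(121 - 4) - 1/26055 = (⅔)*(-4)*117 - 1/26055 = -312 - 1/26055 = -8129161/26055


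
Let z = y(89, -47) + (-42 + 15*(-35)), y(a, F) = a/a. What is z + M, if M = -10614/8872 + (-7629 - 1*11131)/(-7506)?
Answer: -9401249819/16648308 ≈ -564.70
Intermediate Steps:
y(a, F) = 1
M = 21692509/16648308 (M = -10614*1/8872 + (-7629 - 11131)*(-1/7506) = -5307/4436 - 18760*(-1/7506) = -5307/4436 + 9380/3753 = 21692509/16648308 ≈ 1.3030)
z = -566 (z = 1 + (-42 + 15*(-35)) = 1 + (-42 - 525) = 1 - 567 = -566)
z + M = -566 + 21692509/16648308 = -9401249819/16648308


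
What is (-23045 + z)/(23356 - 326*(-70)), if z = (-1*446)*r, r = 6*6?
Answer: -39101/46176 ≈ -0.84678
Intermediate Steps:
r = 36
z = -16056 (z = -1*446*36 = -446*36 = -16056)
(-23045 + z)/(23356 - 326*(-70)) = (-23045 - 16056)/(23356 - 326*(-70)) = -39101/(23356 + 22820) = -39101/46176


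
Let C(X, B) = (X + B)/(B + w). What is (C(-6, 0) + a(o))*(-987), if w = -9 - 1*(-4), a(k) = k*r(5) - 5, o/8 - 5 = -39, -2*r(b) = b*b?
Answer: -16760247/5 ≈ -3.3520e+6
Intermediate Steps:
r(b) = -b²/2 (r(b) = -b*b/2 = -b²/2)
o = -272 (o = 40 + 8*(-39) = 40 - 312 = -272)
a(k) = -5 - 25*k/2 (a(k) = k*(-½*5²) - 5 = k*(-½*25) - 5 = k*(-25/2) - 5 = -25*k/2 - 5 = -5 - 25*k/2)
w = -5 (w = -9 + 4 = -5)
C(X, B) = (B + X)/(-5 + B) (C(X, B) = (X + B)/(B - 5) = (B + X)/(-5 + B))
(C(-6, 0) + a(o))*(-987) = ((0 - 6)/(-5 + 0) + (-5 - 25/2*(-272)))*(-987) = (-6/(-5) + (-5 + 3400))*(-987) = (-⅕*(-6) + 3395)*(-987) = (6/5 + 3395)*(-987) = (16981/5)*(-987) = -16760247/5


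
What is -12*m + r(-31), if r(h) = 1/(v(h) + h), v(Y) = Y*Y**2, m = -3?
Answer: 1073591/29822 ≈ 36.000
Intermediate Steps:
v(Y) = Y**3
r(h) = 1/(h + h**3) (r(h) = 1/(h**3 + h) = 1/(h + h**3))
-12*m + r(-31) = -12*(-3) + 1/(-31 + (-31)**3) = 36 + 1/(-31 - 29791) = 36 + 1/(-29822) = 36 - 1/29822 = 1073591/29822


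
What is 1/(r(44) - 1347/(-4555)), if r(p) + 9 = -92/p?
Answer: -50105/540893 ≈ -0.092634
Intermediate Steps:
r(p) = -9 - 92/p
1/(r(44) - 1347/(-4555)) = 1/((-9 - 92/44) - 1347/(-4555)) = 1/((-9 - 92*1/44) - 1347*(-1/4555)) = 1/((-9 - 23/11) + 1347/4555) = 1/(-122/11 + 1347/4555) = 1/(-540893/50105) = -50105/540893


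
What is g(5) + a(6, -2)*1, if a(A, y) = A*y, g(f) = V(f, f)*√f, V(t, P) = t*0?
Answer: -12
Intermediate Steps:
V(t, P) = 0
g(f) = 0 (g(f) = 0*√f = 0)
g(5) + a(6, -2)*1 = 0 + (6*(-2))*1 = 0 - 12*1 = 0 - 12 = -12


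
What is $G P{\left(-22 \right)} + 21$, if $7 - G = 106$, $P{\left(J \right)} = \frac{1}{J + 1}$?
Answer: $\frac{180}{7} \approx 25.714$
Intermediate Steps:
$P{\left(J \right)} = \frac{1}{1 + J}$
$G = -99$ ($G = 7 - 106 = -99$)
$G P{\left(-22 \right)} + 21 = - \frac{99}{1 - 22} + 21 = - \frac{99}{-21} + 21 = \left(-99\right) \left(- \frac{1}{21}\right) + 21 = \frac{33}{7} + 21 = \frac{180}{7}$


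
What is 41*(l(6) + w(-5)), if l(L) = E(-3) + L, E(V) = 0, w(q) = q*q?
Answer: 1271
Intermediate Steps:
w(q) = q²
l(L) = L (l(L) = 0 + L = L)
41*(l(6) + w(-5)) = 41*(6 + (-5)²) = 41*(6 + 25) = 41*31 = 1271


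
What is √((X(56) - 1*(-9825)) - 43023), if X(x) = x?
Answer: I*√33142 ≈ 182.05*I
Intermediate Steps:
√((X(56) - 1*(-9825)) - 43023) = √((56 - 1*(-9825)) - 43023) = √((56 + 9825) - 43023) = √(9881 - 43023) = √(-33142) = I*√33142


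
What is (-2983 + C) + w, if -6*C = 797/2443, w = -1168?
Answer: -60846155/14658 ≈ -4151.1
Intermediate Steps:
C = -797/14658 (C = -797/(6*2443) = -⅙*797/2443 = -797/14658 ≈ -0.054373)
(-2983 + C) + w = (-2983 - 797/14658) - 1168 = -43725611/14658 - 1168 = -60846155/14658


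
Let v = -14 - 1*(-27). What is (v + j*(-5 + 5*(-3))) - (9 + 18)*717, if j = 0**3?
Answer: -19346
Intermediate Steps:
v = 13 (v = -14 + 27 = 13)
j = 0
(v + j*(-5 + 5*(-3))) - (9 + 18)*717 = (13 + 0*(-5 + 5*(-3))) - (9 + 18)*717 = (13 + 0*(-5 - 15)) - 27*717 = (13 + 0*(-20)) - 1*19359 = (13 + 0) - 19359 = 13 - 19359 = -19346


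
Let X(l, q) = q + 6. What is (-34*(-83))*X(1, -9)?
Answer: -8466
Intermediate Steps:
X(l, q) = 6 + q
(-34*(-83))*X(1, -9) = (-34*(-83))*(6 - 9) = 2822*(-3) = -8466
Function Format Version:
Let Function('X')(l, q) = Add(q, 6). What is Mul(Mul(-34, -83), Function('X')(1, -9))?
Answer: -8466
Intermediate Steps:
Function('X')(l, q) = Add(6, q)
Mul(Mul(-34, -83), Function('X')(1, -9)) = Mul(Mul(-34, -83), Add(6, -9)) = Mul(2822, -3) = -8466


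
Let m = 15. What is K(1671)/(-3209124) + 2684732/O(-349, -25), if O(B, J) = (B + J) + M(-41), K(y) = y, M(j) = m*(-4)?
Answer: -1435939769997/232126636 ≈ -6186.0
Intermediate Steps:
M(j) = -60 (M(j) = 15*(-4) = -60)
O(B, J) = -60 + B + J (O(B, J) = (B + J) - 60 = -60 + B + J)
K(1671)/(-3209124) + 2684732/O(-349, -25) = 1671/(-3209124) + 2684732/(-60 - 349 - 25) = 1671*(-1/3209124) + 2684732/(-434) = -557/1069708 + 2684732*(-1/434) = -557/1069708 - 1342366/217 = -1435939769997/232126636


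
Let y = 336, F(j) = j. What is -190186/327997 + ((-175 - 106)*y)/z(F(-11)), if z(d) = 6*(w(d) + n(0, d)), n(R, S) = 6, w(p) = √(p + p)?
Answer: 2*(-95093*√22 + 2581250954*I)/(327997*(√22 - 6*I)) ≈ -1628.4 + 1272.6*I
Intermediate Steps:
w(p) = √2*√p (w(p) = √(2*p) = √2*√p)
z(d) = 36 + 6*√2*√d (z(d) = 6*(√2*√d + 6) = 6*(6 + √2*√d) = 36 + 6*√2*√d)
-190186/327997 + ((-175 - 106)*y)/z(F(-11)) = -190186/327997 + ((-175 - 106)*336)/(36 + 6*√2*√(-11)) = -190186*1/327997 + (-281*336)/(36 + 6*√2*(I*√11)) = -190186/327997 - 94416/(36 + 6*I*√22)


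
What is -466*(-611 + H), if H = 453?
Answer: 73628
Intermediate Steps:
-466*(-611 + H) = -466*(-611 + 453) = -466*(-158) = 73628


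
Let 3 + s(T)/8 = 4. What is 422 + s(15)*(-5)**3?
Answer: -578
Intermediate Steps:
s(T) = 8 (s(T) = -24 + 8*4 = -24 + 32 = 8)
422 + s(15)*(-5)**3 = 422 + 8*(-5)**3 = 422 + 8*(-125) = 422 - 1000 = -578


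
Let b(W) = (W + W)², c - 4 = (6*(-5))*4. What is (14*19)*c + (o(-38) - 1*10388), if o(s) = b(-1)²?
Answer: -41228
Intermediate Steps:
c = -116 (c = 4 + (6*(-5))*4 = 4 - 30*4 = 4 - 120 = -116)
b(W) = 4*W² (b(W) = (2*W)² = 4*W²)
o(s) = 16 (o(s) = (4*(-1)²)² = (4*1)² = 4² = 16)
(14*19)*c + (o(-38) - 1*10388) = (14*19)*(-116) + (16 - 1*10388) = 266*(-116) + (16 - 10388) = -30856 - 10372 = -41228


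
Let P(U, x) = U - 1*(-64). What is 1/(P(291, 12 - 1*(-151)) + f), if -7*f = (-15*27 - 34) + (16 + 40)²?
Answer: -7/212 ≈ -0.033019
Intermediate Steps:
P(U, x) = 64 + U (P(U, x) = U + 64 = 64 + U)
f = -2697/7 (f = -((-15*27 - 34) + (16 + 40)²)/7 = -((-405 - 34) + 56²)/7 = -(-439 + 3136)/7 = -⅐*2697 = -2697/7 ≈ -385.29)
1/(P(291, 12 - 1*(-151)) + f) = 1/((64 + 291) - 2697/7) = 1/(355 - 2697/7) = 1/(-212/7) = -7/212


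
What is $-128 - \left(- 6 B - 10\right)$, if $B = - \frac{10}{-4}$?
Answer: $-103$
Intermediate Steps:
$B = \frac{5}{2}$ ($B = \left(-10\right) \left(- \frac{1}{4}\right) = \frac{5}{2} \approx 2.5$)
$-128 - \left(- 6 B - 10\right) = -128 - \left(\left(-6\right) \frac{5}{2} - 10\right) = -128 - \left(-15 - 10\right) = -128 - -25 = -128 + 25 = -103$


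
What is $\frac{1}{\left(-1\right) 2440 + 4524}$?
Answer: $\frac{1}{2084} \approx 0.00047985$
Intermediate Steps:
$\frac{1}{\left(-1\right) 2440 + 4524} = \frac{1}{-2440 + 4524} = \frac{1}{2084}$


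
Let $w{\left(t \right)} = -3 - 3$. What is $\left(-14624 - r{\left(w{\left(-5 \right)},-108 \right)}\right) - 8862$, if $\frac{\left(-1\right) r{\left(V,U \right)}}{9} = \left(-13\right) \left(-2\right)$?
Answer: $-23252$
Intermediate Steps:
$w{\left(t \right)} = -6$
$r{\left(V,U \right)} = -234$ ($r{\left(V,U \right)} = - 9 \left(\left(-13\right) \left(-2\right)\right) = \left(-9\right) 26 = -234$)
$\left(-14624 - r{\left(w{\left(-5 \right)},-108 \right)}\right) - 8862 = \left(-14624 - -234\right) - 8862 = \left(-14624 + 234\right) - 8862 = -14390 - 8862 = -23252$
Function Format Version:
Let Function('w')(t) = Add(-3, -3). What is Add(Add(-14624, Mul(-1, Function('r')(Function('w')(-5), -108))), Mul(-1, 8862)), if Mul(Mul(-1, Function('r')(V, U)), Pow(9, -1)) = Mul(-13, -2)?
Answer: -23252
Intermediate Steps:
Function('w')(t) = -6
Function('r')(V, U) = -234 (Function('r')(V, U) = Mul(-9, Mul(-13, -2)) = Mul(-9, 26) = -234)
Add(Add(-14624, Mul(-1, Function('r')(Function('w')(-5), -108))), Mul(-1, 8862)) = Add(Add(-14624, Mul(-1, -234)), Mul(-1, 8862)) = Add(Add(-14624, 234), -8862) = Add(-14390, -8862) = -23252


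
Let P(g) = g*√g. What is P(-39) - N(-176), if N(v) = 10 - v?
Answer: -186 - 39*I*√39 ≈ -186.0 - 243.55*I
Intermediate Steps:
P(g) = g^(3/2)
P(-39) - N(-176) = (-39)^(3/2) - (10 - 1*(-176)) = -39*I*√39 - (10 + 176) = -39*I*√39 - 1*186 = -39*I*√39 - 186 = -186 - 39*I*√39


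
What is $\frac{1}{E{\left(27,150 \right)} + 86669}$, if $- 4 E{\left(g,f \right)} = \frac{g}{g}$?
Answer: $\frac{4}{346675} \approx 1.1538 \cdot 10^{-5}$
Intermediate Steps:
$E{\left(g,f \right)} = - \frac{1}{4}$ ($E{\left(g,f \right)} = - \frac{g \frac{1}{g}}{4} = \left(- \frac{1}{4}\right) 1 = - \frac{1}{4}$)
$\frac{1}{E{\left(27,150 \right)} + 86669} = \frac{1}{- \frac{1}{4} + 86669} = \frac{1}{\frac{346675}{4}} = \frac{4}{346675}$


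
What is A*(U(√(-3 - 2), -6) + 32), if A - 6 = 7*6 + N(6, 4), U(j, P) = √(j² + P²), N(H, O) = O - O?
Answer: 1536 + 48*√31 ≈ 1803.3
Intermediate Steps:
N(H, O) = 0
U(j, P) = √(P² + j²)
A = 48 (A = 6 + (7*6 + 0) = 6 + (42 + 0) = 6 + 42 = 48)
A*(U(√(-3 - 2), -6) + 32) = 48*(√((-6)² + (√(-3 - 2))²) + 32) = 48*(√(36 + (√(-5))²) + 32) = 48*(√(36 + (I*√5)²) + 32) = 48*(√(36 - 5) + 32) = 48*(√31 + 32) = 48*(32 + √31) = 1536 + 48*√31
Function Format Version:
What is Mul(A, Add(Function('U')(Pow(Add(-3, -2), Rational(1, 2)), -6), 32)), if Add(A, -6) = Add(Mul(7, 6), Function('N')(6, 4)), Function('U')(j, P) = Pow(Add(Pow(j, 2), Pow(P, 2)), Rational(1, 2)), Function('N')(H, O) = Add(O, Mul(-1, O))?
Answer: Add(1536, Mul(48, Pow(31, Rational(1, 2)))) ≈ 1803.3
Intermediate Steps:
Function('N')(H, O) = 0
Function('U')(j, P) = Pow(Add(Pow(P, 2), Pow(j, 2)), Rational(1, 2))
A = 48 (A = Add(6, Add(Mul(7, 6), 0)) = Add(6, Add(42, 0)) = Add(6, 42) = 48)
Mul(A, Add(Function('U')(Pow(Add(-3, -2), Rational(1, 2)), -6), 32)) = Mul(48, Add(Pow(Add(Pow(-6, 2), Pow(Pow(Add(-3, -2), Rational(1, 2)), 2)), Rational(1, 2)), 32)) = Mul(48, Add(Pow(Add(36, Pow(Pow(-5, Rational(1, 2)), 2)), Rational(1, 2)), 32)) = Mul(48, Add(Pow(Add(36, Pow(Mul(I, Pow(5, Rational(1, 2))), 2)), Rational(1, 2)), 32)) = Mul(48, Add(Pow(Add(36, -5), Rational(1, 2)), 32)) = Mul(48, Add(Pow(31, Rational(1, 2)), 32)) = Mul(48, Add(32, Pow(31, Rational(1, 2)))) = Add(1536, Mul(48, Pow(31, Rational(1, 2))))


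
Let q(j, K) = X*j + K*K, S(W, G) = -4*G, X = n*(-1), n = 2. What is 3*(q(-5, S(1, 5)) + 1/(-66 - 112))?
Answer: 218937/178 ≈ 1230.0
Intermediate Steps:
X = -2 (X = 2*(-1) = -2)
q(j, K) = K² - 2*j (q(j, K) = -2*j + K*K = -2*j + K² = K² - 2*j)
3*(q(-5, S(1, 5)) + 1/(-66 - 112)) = 3*(((-4*5)² - 2*(-5)) + 1/(-66 - 112)) = 3*(((-20)² + 10) + 1/(-178)) = 3*((400 + 10) - 1/178) = 3*(410 - 1/178) = 3*(72979/178) = 218937/178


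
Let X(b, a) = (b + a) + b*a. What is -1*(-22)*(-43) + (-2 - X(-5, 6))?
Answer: -919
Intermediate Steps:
X(b, a) = a + b + a*b (X(b, a) = (a + b) + a*b = a + b + a*b)
-1*(-22)*(-43) + (-2 - X(-5, 6)) = -1*(-22)*(-43) + (-2 - (6 - 5 + 6*(-5))) = 22*(-43) + (-2 - (6 - 5 - 30)) = -946 + (-2 - 1*(-29)) = -946 + (-2 + 29) = -946 + 27 = -919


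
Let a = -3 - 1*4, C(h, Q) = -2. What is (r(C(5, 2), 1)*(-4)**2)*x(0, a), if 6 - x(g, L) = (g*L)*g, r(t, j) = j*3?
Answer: 288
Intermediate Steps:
a = -7 (a = -3 - 4 = -7)
r(t, j) = 3*j
x(g, L) = 6 - L*g**2 (x(g, L) = 6 - g*L*g = 6 - L*g*g = 6 - L*g**2)
(r(C(5, 2), 1)*(-4)**2)*x(0, a) = ((3*1)*(-4)**2)*(6 - 1*(-7)*0**2) = (3*16)*(6 - 1*(-7)*0) = 48*(6 + 0) = 48*6 = 288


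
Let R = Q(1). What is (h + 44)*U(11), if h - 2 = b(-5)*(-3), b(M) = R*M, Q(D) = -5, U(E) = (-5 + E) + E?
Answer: -493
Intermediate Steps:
U(E) = -5 + 2*E
R = -5
b(M) = -5*M
h = -73 (h = 2 - 5*(-5)*(-3) = 2 + 25*(-3) = 2 - 75 = -73)
(h + 44)*U(11) = (-73 + 44)*(-5 + 2*11) = -29*(-5 + 22) = -29*17 = -493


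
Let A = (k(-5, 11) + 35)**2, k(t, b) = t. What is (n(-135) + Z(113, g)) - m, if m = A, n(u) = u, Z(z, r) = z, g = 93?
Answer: -922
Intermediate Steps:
A = 900 (A = (-5 + 35)**2 = 30**2 = 900)
m = 900
(n(-135) + Z(113, g)) - m = (-135 + 113) - 1*900 = -22 - 900 = -922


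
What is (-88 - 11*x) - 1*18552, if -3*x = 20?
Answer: -55700/3 ≈ -18567.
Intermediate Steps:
x = -20/3 (x = -1/3*20 = -20/3 ≈ -6.6667)
(-88 - 11*x) - 1*18552 = (-88 - 11*(-20/3)) - 1*18552 = (-88 + 220/3) - 18552 = -44/3 - 18552 = -55700/3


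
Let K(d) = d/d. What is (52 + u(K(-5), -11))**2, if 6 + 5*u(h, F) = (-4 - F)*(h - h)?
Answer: 64516/25 ≈ 2580.6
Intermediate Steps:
K(d) = 1
u(h, F) = -6/5 (u(h, F) = -6/5 + ((-4 - F)*(h - h))/5 = -6/5 + ((-4 - F)*0)/5 = -6/5 + (1/5)*0 = -6/5 + 0 = -6/5)
(52 + u(K(-5), -11))**2 = (52 - 6/5)**2 = (254/5)**2 = 64516/25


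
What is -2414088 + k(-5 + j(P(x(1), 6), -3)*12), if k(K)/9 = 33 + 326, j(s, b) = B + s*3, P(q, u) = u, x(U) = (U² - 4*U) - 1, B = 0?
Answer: -2410857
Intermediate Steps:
x(U) = -1 + U² - 4*U
j(s, b) = 3*s (j(s, b) = 0 + s*3 = 0 + 3*s = 3*s)
k(K) = 3231 (k(K) = 9*(33 + 326) = 9*359 = 3231)
-2414088 + k(-5 + j(P(x(1), 6), -3)*12) = -2414088 + 3231 = -2410857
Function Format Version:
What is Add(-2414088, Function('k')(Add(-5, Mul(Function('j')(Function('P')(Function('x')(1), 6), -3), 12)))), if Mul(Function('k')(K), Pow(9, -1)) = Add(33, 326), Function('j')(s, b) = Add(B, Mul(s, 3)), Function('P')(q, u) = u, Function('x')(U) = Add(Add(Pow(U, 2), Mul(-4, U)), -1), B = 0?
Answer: -2410857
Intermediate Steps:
Function('x')(U) = Add(-1, Pow(U, 2), Mul(-4, U))
Function('j')(s, b) = Mul(3, s) (Function('j')(s, b) = Add(0, Mul(s, 3)) = Add(0, Mul(3, s)) = Mul(3, s))
Function('k')(K) = 3231 (Function('k')(K) = Mul(9, Add(33, 326)) = Mul(9, 359) = 3231)
Add(-2414088, Function('k')(Add(-5, Mul(Function('j')(Function('P')(Function('x')(1), 6), -3), 12)))) = Add(-2414088, 3231) = -2410857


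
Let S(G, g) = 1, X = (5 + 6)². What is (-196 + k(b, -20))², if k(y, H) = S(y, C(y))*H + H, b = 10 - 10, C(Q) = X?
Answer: 55696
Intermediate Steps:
X = 121 (X = 11² = 121)
C(Q) = 121
b = 0
k(y, H) = 2*H (k(y, H) = 1*H + H = H + H = 2*H)
(-196 + k(b, -20))² = (-196 + 2*(-20))² = (-196 - 40)² = (-236)² = 55696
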